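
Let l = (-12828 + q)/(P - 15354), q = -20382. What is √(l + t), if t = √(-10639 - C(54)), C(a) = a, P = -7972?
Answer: √(193664115 + 2312434673*I*√37)/11663 ≈ 7.2402 + 7.1412*I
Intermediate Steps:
l = 16605/11663 (l = (-12828 - 20382)/(-7972 - 15354) = -33210/(-23326) = -33210*(-1/23326) = 16605/11663 ≈ 1.4237)
t = 17*I*√37 (t = √(-10639 - 1*54) = √(-10639 - 54) = √(-10693) = 17*I*√37 ≈ 103.41*I)
√(l + t) = √(16605/11663 + 17*I*√37)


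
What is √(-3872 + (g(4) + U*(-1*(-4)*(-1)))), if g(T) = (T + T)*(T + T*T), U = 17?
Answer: 6*I*√105 ≈ 61.482*I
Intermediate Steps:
g(T) = 2*T*(T + T²) (g(T) = (2*T)*(T + T²) = 2*T*(T + T²))
√(-3872 + (g(4) + U*(-1*(-4)*(-1)))) = √(-3872 + (2*4²*(1 + 4) + 17*(-1*(-4)*(-1)))) = √(-3872 + (2*16*5 + 17*(4*(-1)))) = √(-3872 + (160 + 17*(-4))) = √(-3872 + (160 - 68)) = √(-3872 + 92) = √(-3780) = 6*I*√105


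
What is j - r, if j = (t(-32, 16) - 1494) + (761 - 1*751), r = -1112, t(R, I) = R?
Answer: -404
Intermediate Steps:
j = -1516 (j = (-32 - 1494) + (761 - 1*751) = -1526 + (761 - 751) = -1526 + 10 = -1516)
j - r = -1516 - 1*(-1112) = -1516 + 1112 = -404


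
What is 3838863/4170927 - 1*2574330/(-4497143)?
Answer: 9333752790773/6252418387187 ≈ 1.4928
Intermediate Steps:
3838863/4170927 - 1*2574330/(-4497143) = 3838863*(1/4170927) - 2574330*(-1/4497143) = 1279621/1390309 + 2574330/4497143 = 9333752790773/6252418387187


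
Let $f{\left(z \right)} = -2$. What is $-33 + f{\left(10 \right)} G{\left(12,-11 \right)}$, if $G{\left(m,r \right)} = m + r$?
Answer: $-35$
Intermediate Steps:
$-33 + f{\left(10 \right)} G{\left(12,-11 \right)} = -33 - 2 \left(12 - 11\right) = -33 - 2 = -35$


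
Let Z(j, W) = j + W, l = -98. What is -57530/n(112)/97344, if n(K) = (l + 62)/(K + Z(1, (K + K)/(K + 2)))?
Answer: 188497045/99874944 ≈ 1.8873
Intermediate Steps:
Z(j, W) = W + j
n(K) = -36/(1 + K + 2*K/(2 + K)) (n(K) = (-98 + 62)/(K + ((K + K)/(K + 2) + 1)) = -36/(K + ((2*K)/(2 + K) + 1)) = -36/(K + (2*K/(2 + K) + 1)) = -36/(K + (1 + 2*K/(2 + K))) = -36/(1 + K + 2*K/(2 + K)))
-57530/n(112)/97344 = -57530*(2 + 112² + 5*112)/(36*(-2 - 1*112))/97344 = -57530*(2 + 12544 + 560)/(36*(-2 - 112))*(1/97344) = -57530/(36*(-114)/13106)*(1/97344) = -57530/(36*(1/13106)*(-114))*(1/97344) = -57530/(-2052/6553)*(1/97344) = -57530*(-6553/2052)*(1/97344) = (188497045/1026)*(1/97344) = 188497045/99874944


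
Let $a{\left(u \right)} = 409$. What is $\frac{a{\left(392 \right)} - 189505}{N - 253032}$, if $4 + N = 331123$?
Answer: $- \frac{63032}{26029} \approx -2.4216$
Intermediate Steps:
$N = 331119$ ($N = -4 + 331123 = 331119$)
$\frac{a{\left(392 \right)} - 189505}{N - 253032} = \frac{409 - 189505}{331119 - 253032} = - \frac{189096}{78087} = \left(-189096\right) \frac{1}{78087} = - \frac{63032}{26029}$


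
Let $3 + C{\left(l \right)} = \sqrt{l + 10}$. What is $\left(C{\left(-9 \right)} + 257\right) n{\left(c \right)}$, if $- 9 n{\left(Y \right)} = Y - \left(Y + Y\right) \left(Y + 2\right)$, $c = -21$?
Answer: $23205$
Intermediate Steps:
$n{\left(Y \right)} = - \frac{Y}{9} + \frac{2 Y \left(2 + Y\right)}{9}$ ($n{\left(Y \right)} = - \frac{Y - \left(Y + Y\right) \left(Y + 2\right)}{9} = - \frac{Y - 2 Y \left(2 + Y\right)}{9} = - \frac{Y}{9} + \frac{2 Y \left(2 + Y\right)}{9}$)
$C{\left(l \right)} = -3 + \sqrt{10 + l}$ ($C{\left(l \right)} = -3 + \sqrt{l + 10} = -3 + \sqrt{10 + l}$)
$\left(C{\left(-9 \right)} + 257\right) n{\left(c \right)} = \left(\left(-3 + \sqrt{10 - 9}\right) + 257\right) \frac{1}{9} \left(-21\right) \left(3 + 2 \left(-21\right)\right) = \left(\left(-3 + \sqrt{1}\right) + 257\right) \frac{1}{9} \left(-21\right) \left(3 - 42\right) = \left(\left(-3 + 1\right) + 257\right) \frac{1}{9} \left(-21\right) \left(-39\right) = \left(-2 + 257\right) 91 = 255 \cdot 91 = 23205$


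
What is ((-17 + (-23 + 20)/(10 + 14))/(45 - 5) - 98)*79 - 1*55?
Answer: -2505863/320 ≈ -7830.8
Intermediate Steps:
((-17 + (-23 + 20)/(10 + 14))/(45 - 5) - 98)*79 - 1*55 = ((-17 - 3/24)/40 - 98)*79 - 55 = ((-17 - 3*1/24)*(1/40) - 98)*79 - 55 = ((-17 - 1/8)*(1/40) - 98)*79 - 55 = (-137/8*1/40 - 98)*79 - 55 = (-137/320 - 98)*79 - 55 = -31497/320*79 - 55 = -2488263/320 - 55 = -2505863/320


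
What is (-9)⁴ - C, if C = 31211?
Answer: -24650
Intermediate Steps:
(-9)⁴ - C = (-9)⁴ - 1*31211 = 6561 - 31211 = -24650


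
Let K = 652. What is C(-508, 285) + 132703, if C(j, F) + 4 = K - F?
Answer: 133066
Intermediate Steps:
C(j, F) = 648 - F (C(j, F) = -4 + (652 - F) = 648 - F)
C(-508, 285) + 132703 = (648 - 1*285) + 132703 = (648 - 285) + 132703 = 363 + 132703 = 133066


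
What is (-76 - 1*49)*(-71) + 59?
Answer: 8934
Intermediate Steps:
(-76 - 1*49)*(-71) + 59 = (-76 - 49)*(-71) + 59 = -125*(-71) + 59 = 8875 + 59 = 8934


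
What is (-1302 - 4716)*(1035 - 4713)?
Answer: 22134204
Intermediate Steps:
(-1302 - 4716)*(1035 - 4713) = -6018*(-3678) = 22134204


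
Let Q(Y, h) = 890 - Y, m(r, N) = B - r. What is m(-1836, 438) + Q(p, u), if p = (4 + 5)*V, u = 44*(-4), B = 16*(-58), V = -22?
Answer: 1996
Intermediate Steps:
B = -928
m(r, N) = -928 - r
u = -176
p = -198 (p = (4 + 5)*(-22) = 9*(-22) = -198)
m(-1836, 438) + Q(p, u) = (-928 - 1*(-1836)) + (890 - 1*(-198)) = (-928 + 1836) + (890 + 198) = 908 + 1088 = 1996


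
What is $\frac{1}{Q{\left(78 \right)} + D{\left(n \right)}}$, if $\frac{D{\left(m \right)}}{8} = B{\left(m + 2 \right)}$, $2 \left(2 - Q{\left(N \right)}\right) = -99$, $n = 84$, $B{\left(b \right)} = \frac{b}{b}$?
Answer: $\frac{2}{119} \approx 0.016807$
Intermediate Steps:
$B{\left(b \right)} = 1$
$Q{\left(N \right)} = \frac{103}{2}$ ($Q{\left(N \right)} = 2 - - \frac{99}{2} = 2 + \frac{99}{2} = \frac{103}{2}$)
$D{\left(m \right)} = 8$ ($D{\left(m \right)} = 8 \cdot 1 = 8$)
$\frac{1}{Q{\left(78 \right)} + D{\left(n \right)}} = \frac{1}{\frac{103}{2} + 8} = \frac{1}{\frac{119}{2}} = \frac{2}{119}$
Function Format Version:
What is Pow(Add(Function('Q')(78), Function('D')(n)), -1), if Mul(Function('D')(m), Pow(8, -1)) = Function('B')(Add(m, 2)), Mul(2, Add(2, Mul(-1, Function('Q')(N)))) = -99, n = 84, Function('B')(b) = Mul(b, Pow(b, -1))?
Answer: Rational(2, 119) ≈ 0.016807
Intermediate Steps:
Function('B')(b) = 1
Function('Q')(N) = Rational(103, 2) (Function('Q')(N) = Add(2, Mul(Rational(-1, 2), -99)) = Add(2, Rational(99, 2)) = Rational(103, 2))
Function('D')(m) = 8 (Function('D')(m) = Mul(8, 1) = 8)
Pow(Add(Function('Q')(78), Function('D')(n)), -1) = Pow(Add(Rational(103, 2), 8), -1) = Pow(Rational(119, 2), -1) = Rational(2, 119)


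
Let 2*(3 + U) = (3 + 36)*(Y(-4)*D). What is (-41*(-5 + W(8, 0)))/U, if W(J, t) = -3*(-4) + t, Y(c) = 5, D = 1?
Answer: -82/27 ≈ -3.0370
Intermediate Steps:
W(J, t) = 12 + t
U = 189/2 (U = -3 + ((3 + 36)*(5*1))/2 = -3 + (39*5)/2 = -3 + (½)*195 = -3 + 195/2 = 189/2 ≈ 94.500)
(-41*(-5 + W(8, 0)))/U = (-41*(-5 + (12 + 0)))/(189/2) = -41*(-5 + 12)*(2/189) = -41*7*(2/189) = -287*2/189 = -82/27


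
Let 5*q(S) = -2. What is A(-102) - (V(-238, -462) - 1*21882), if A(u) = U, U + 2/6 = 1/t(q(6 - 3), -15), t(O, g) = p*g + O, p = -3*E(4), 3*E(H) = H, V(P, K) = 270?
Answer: 19320845/894 ≈ 21612.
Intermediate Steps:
q(S) = -2/5 (q(S) = (1/5)*(-2) = -2/5)
E(H) = H/3
p = -4 ≈ -4.0000
t(O, g) = O - 4*g (t(O, g) = -4*g + O = O - 4*g)
U = -283/894 (U = -1/3 + 1/(-2/5 - 4*(-15)) = -1/3 + 1/(-2/5 + 60) = -1/3 + 1/(298/5) = -1/3 + 5/298 = -283/894 ≈ -0.31656)
A(u) = -283/894
A(-102) - (V(-238, -462) - 1*21882) = -283/894 - (270 - 1*21882) = -283/894 - (270 - 21882) = -283/894 - 1*(-21612) = -283/894 + 21612 = 19320845/894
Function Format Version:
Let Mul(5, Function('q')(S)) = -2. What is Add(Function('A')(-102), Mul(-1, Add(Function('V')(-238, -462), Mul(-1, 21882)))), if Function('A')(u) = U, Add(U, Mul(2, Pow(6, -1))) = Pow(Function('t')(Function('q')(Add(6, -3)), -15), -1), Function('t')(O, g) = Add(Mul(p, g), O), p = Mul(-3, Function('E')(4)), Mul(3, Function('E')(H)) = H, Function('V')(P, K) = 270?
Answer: Rational(19320845, 894) ≈ 21612.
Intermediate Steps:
Function('q')(S) = Rational(-2, 5) (Function('q')(S) = Mul(Rational(1, 5), -2) = Rational(-2, 5))
Function('E')(H) = Mul(Rational(1, 3), H)
p = -4 (p = Mul(-3, Mul(Rational(1, 3), 4)) = Mul(-3, Rational(4, 3)) = -4)
Function('t')(O, g) = Add(O, Mul(-4, g)) (Function('t')(O, g) = Add(Mul(-4, g), O) = Add(O, Mul(-4, g)))
U = Rational(-283, 894) (U = Add(Rational(-1, 3), Pow(Add(Rational(-2, 5), Mul(-4, -15)), -1)) = Add(Rational(-1, 3), Pow(Add(Rational(-2, 5), 60), -1)) = Add(Rational(-1, 3), Pow(Rational(298, 5), -1)) = Add(Rational(-1, 3), Rational(5, 298)) = Rational(-283, 894) ≈ -0.31656)
Function('A')(u) = Rational(-283, 894)
Add(Function('A')(-102), Mul(-1, Add(Function('V')(-238, -462), Mul(-1, 21882)))) = Add(Rational(-283, 894), Mul(-1, Add(270, Mul(-1, 21882)))) = Add(Rational(-283, 894), Mul(-1, Add(270, -21882))) = Add(Rational(-283, 894), Mul(-1, -21612)) = Add(Rational(-283, 894), 21612) = Rational(19320845, 894)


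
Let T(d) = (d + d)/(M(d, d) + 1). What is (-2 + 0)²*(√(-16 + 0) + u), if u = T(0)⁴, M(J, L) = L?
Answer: 16*I ≈ 16.0*I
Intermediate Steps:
T(d) = 2*d/(1 + d) (T(d) = (d + d)/(d + 1) = (2*d)/(1 + d) = 2*d/(1 + d))
u = 0 (u = (2*0/(1 + 0))⁴ = (2*0/1)⁴ = (2*0*1)⁴ = 0⁴ = 0)
(-2 + 0)²*(√(-16 + 0) + u) = (-2 + 0)²*(√(-16 + 0) + 0) = (-2)²*(√(-16) + 0) = 4*(4*I + 0) = 4*(4*I) = 16*I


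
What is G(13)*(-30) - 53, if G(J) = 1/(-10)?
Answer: -50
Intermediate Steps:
G(J) = -⅒
G(13)*(-30) - 53 = -⅒*(-30) - 53 = 3 - 53 = -50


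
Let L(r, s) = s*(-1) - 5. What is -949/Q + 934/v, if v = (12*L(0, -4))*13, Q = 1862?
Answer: -235894/36309 ≈ -6.4968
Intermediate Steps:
L(r, s) = -5 - s (L(r, s) = -s - 5 = -5 - s)
v = -156 (v = (12*(-5 - 1*(-4)))*13 = (12*(-5 + 4))*13 = (12*(-1))*13 = -12*13 = -156)
-949/Q + 934/v = -949/1862 + 934/(-156) = -949*1/1862 + 934*(-1/156) = -949/1862 - 467/78 = -235894/36309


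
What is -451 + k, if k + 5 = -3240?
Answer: -3696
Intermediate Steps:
k = -3245 (k = -5 - 3240 = -3245)
-451 + k = -451 - 3245 = -3696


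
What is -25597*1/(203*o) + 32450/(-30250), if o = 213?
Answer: -3958936/2378145 ≈ -1.6647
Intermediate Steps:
-25597*1/(203*o) + 32450/(-30250) = -25597/(213*(-1*(-203))) + 32450/(-30250) = -25597/(213*203) + 32450*(-1/30250) = -25597/43239 - 59/55 = -3958936/2378145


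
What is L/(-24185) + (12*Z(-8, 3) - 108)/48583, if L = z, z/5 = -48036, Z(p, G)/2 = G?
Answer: 2333558856/234995971 ≈ 9.9302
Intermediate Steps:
Z(p, G) = 2*G
z = -240180 (z = 5*(-48036) = -240180)
L = -240180
L/(-24185) + (12*Z(-8, 3) - 108)/48583 = -240180/(-24185) + (12*(2*3) - 108)/48583 = -240180*(-1/24185) + (12*6 - 108)*(1/48583) = 48036/4837 + (72 - 108)*(1/48583) = 48036/4837 - 36*1/48583 = 48036/4837 - 36/48583 = 2333558856/234995971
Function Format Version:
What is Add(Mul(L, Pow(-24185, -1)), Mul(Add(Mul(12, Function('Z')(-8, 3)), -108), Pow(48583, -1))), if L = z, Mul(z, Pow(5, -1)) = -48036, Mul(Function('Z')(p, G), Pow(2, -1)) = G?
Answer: Rational(2333558856, 234995971) ≈ 9.9302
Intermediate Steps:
Function('Z')(p, G) = Mul(2, G)
z = -240180 (z = Mul(5, -48036) = -240180)
L = -240180
Add(Mul(L, Pow(-24185, -1)), Mul(Add(Mul(12, Function('Z')(-8, 3)), -108), Pow(48583, -1))) = Add(Mul(-240180, Pow(-24185, -1)), Mul(Add(Mul(12, Mul(2, 3)), -108), Pow(48583, -1))) = Add(Mul(-240180, Rational(-1, 24185)), Mul(Add(Mul(12, 6), -108), Rational(1, 48583))) = Add(Rational(48036, 4837), Mul(Add(72, -108), Rational(1, 48583))) = Add(Rational(48036, 4837), Mul(-36, Rational(1, 48583))) = Add(Rational(48036, 4837), Rational(-36, 48583)) = Rational(2333558856, 234995971)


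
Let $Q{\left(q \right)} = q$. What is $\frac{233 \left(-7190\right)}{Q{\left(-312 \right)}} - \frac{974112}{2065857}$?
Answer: $\frac{576760722241}{107424564} \approx 5369.0$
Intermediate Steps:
$\frac{233 \left(-7190\right)}{Q{\left(-312 \right)}} - \frac{974112}{2065857} = \frac{233 \left(-7190\right)}{-312} - \frac{974112}{2065857} = \left(-1675270\right) \left(- \frac{1}{312}\right) - \frac{324704}{688619} = \frac{837635}{156} - \frac{324704}{688619} = \frac{576760722241}{107424564}$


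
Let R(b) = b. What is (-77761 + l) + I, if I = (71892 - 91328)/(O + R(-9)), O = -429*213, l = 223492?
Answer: 6658896301/45693 ≈ 1.4573e+5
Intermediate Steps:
O = -91377
I = 9718/45693 (I = (71892 - 91328)/(-91377 - 9) = -19436/(-91386) = -19436*(-1/91386) = 9718/45693 ≈ 0.21268)
(-77761 + l) + I = (-77761 + 223492) + 9718/45693 = 145731 + 9718/45693 = 6658896301/45693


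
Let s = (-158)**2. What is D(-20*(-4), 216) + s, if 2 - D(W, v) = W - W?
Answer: 24966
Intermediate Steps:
D(W, v) = 2 (D(W, v) = 2 - (W - W) = 2 - 1*0 = 2 + 0 = 2)
s = 24964
D(-20*(-4), 216) + s = 2 + 24964 = 24966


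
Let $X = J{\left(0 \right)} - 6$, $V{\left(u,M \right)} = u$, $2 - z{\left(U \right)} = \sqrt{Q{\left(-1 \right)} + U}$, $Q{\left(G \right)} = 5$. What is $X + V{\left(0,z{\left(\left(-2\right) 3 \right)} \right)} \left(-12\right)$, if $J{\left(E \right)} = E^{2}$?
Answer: $-6$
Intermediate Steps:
$z{\left(U \right)} = 2 - \sqrt{5 + U}$
$X = -6$ ($X = 0^{2} - 6 = 0 - 6 = -6$)
$X + V{\left(0,z{\left(\left(-2\right) 3 \right)} \right)} \left(-12\right) = -6 + 0 \left(-12\right) = -6 + 0 = -6$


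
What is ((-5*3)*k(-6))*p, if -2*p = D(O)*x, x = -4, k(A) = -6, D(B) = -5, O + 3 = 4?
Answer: -900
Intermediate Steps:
O = 1 (O = -3 + 4 = 1)
p = -10 (p = -(-5)*(-4)/2 = -1/2*20 = -10)
((-5*3)*k(-6))*p = (-5*3*(-6))*(-10) = -15*(-6)*(-10) = 90*(-10) = -900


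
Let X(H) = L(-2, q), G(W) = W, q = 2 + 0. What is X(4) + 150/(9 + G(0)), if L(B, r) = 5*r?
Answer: 80/3 ≈ 26.667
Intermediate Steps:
q = 2
X(H) = 10 (X(H) = 5*2 = 10)
X(4) + 150/(9 + G(0)) = 10 + 150/(9 + 0) = 10 + 150/9 = 10 + (⅑)*150 = 10 + 50/3 = 80/3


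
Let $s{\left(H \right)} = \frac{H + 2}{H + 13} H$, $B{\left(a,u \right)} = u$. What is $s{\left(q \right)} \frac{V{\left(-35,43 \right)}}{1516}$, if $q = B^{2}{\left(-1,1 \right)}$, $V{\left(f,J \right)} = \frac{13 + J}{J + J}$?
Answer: $\frac{3}{32594} \approx 9.2041 \cdot 10^{-5}$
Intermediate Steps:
$V{\left(f,J \right)} = \frac{13 + J}{2 J}$
$q = 1$ ($q = 1^{2} = 1$)
$s{\left(H \right)} = \frac{H \left(2 + H\right)}{13 + H}$ ($s{\left(H \right)} = \frac{2 + H}{13 + H} H = \frac{H \left(2 + H\right)}{13 + H}$)
$s{\left(q \right)} \frac{V{\left(-35,43 \right)}}{1516} = 1 \frac{1}{13 + 1} \left(2 + 1\right) \frac{\frac{1}{2} \cdot \frac{1}{43} \left(13 + 43\right)}{1516} = 1 \cdot \frac{1}{14} \cdot 3 \cdot \frac{1}{2} \cdot \frac{1}{43} \cdot 56 \cdot \frac{1}{1516} = 1 \cdot \frac{1}{14} \cdot 3 \cdot \frac{28}{43} \cdot \frac{1}{1516} = \frac{3}{14} \cdot \frac{7}{16297} = \frac{3}{32594}$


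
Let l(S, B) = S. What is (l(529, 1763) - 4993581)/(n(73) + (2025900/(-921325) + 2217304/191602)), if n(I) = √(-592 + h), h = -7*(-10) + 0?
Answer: -291692937304679796716140960/3800916817885102361549 + 93356191715762461351670202*I*√58/3800916817885102361549 ≈ -76743.0 + 1.8705e+5*I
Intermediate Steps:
h = 70 (h = 70 + 0 = 70)
n(I) = 3*I*√58 (n(I) = √(-592 + 70) = √(-522) = 3*I*√58)
(l(529, 1763) - 4993581)/(n(73) + (2025900/(-921325) + 2217304/191602)) = (529 - 4993581)/(3*I*√58 + (2025900/(-921325) + 2217304/191602)) = -4993052/(3*I*√58 + (2025900*(-1/921325) + 2217304*(1/191602))) = -4993052/(3*I*√58 + (-81036/36853 + 1108652/95801)) = -4993052/(3*I*√58 + 33093822320/3530554253) = -4993052/(33093822320/3530554253 + 3*I*√58)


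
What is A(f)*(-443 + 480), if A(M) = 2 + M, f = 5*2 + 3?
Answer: 555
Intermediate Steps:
f = 13 (f = 10 + 3 = 13)
A(f)*(-443 + 480) = (2 + 13)*(-443 + 480) = 15*37 = 555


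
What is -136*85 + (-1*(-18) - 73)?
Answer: -11615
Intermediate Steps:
-136*85 + (-1*(-18) - 73) = -11560 + (18 - 73) = -11560 - 55 = -11615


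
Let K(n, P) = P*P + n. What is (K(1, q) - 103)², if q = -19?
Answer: 67081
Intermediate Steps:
K(n, P) = n + P² (K(n, P) = P² + n = n + P²)
(K(1, q) - 103)² = ((1 + (-19)²) - 103)² = ((1 + 361) - 103)² = (362 - 103)² = 259² = 67081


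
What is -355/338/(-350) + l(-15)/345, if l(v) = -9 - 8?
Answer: -15109/326508 ≈ -0.046275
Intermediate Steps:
l(v) = -17
-355/338/(-350) + l(-15)/345 = -355/338/(-350) - 17/345 = -355*1/338*(-1/350) - 17*1/345 = -355/338*(-1/350) - 17/345 = 71/23660 - 17/345 = -15109/326508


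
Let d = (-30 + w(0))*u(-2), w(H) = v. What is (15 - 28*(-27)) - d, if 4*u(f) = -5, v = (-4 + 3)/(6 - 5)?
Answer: 2929/4 ≈ 732.25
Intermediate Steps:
v = -1 (v = -1/1 = -1*1 = -1)
w(H) = -1
u(f) = -5/4 (u(f) = (1/4)*(-5) = -5/4)
d = 155/4 (d = (-30 - 1)*(-5/4) = -31*(-5/4) = 155/4 ≈ 38.750)
(15 - 28*(-27)) - d = (15 - 28*(-27)) - 1*155/4 = (15 + 756) - 155/4 = 771 - 155/4 = 2929/4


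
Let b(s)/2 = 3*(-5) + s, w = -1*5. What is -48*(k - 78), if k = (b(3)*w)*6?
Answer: -30816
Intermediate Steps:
w = -5
b(s) = -30 + 2*s (b(s) = 2*(3*(-5) + s) = 2*(-15 + s) = -30 + 2*s)
k = 720 (k = ((-30 + 2*3)*(-5))*6 = ((-30 + 6)*(-5))*6 = -24*(-5)*6 = 120*6 = 720)
-48*(k - 78) = -48*(720 - 78) = -48*642 = -30816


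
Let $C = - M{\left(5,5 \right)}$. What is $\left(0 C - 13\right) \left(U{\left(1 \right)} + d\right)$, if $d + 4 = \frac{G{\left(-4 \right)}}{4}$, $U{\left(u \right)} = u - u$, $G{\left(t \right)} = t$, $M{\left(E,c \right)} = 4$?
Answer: $65$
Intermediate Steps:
$U{\left(u \right)} = 0$
$d = -5$ ($d = -4 - \frac{4}{4} = -4 - 1 = -5$)
$C = -4$ ($C = \left(-1\right) 4 = -4$)
$\left(0 C - 13\right) \left(U{\left(1 \right)} + d\right) = \left(0 \left(-4\right) - 13\right) \left(0 - 5\right) = \left(0 - 13\right) \left(-5\right) = \left(-13\right) \left(-5\right) = 65$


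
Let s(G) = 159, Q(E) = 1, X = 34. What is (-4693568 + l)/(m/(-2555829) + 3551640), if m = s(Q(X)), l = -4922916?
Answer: -8192696228412/3025794836467 ≈ -2.7076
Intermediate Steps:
m = 159
(-4693568 + l)/(m/(-2555829) + 3551640) = (-4693568 - 4922916)/(159/(-2555829) + 3551640) = -9616484/(159*(-1/2555829) + 3551640) = -9616484/(-53/851943 + 3551640) = -9616484/3025794836467/851943 = -9616484*851943/3025794836467 = -8192696228412/3025794836467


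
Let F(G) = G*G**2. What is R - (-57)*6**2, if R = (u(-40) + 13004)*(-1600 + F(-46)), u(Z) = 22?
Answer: -1288738284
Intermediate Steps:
F(G) = G**3
R = -1288740336 (R = (22 + 13004)*(-1600 + (-46)**3) = 13026*(-1600 - 97336) = 13026*(-98936) = -1288740336)
R - (-57)*6**2 = -1288740336 - (-57)*6**2 = -1288740336 - (-57)*36 = -1288740336 - 1*(-2052) = -1288740336 + 2052 = -1288738284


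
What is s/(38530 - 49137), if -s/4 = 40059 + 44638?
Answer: 338788/10607 ≈ 31.940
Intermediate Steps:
s = -338788 (s = -4*(40059 + 44638) = -4*84697 = -338788)
s/(38530 - 49137) = -338788/(38530 - 49137) = -338788/(-10607) = -338788*(-1/10607) = 338788/10607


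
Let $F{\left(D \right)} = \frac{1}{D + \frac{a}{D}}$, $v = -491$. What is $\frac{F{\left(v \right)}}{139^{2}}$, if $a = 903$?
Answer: $- \frac{491}{4675372864} \approx -1.0502 \cdot 10^{-7}$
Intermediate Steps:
$F{\left(D \right)} = \frac{1}{D + \frac{903}{D}}$
$\frac{F{\left(v \right)}}{139^{2}} = \frac{\left(-491\right) \frac{1}{903 + \left(-491\right)^{2}}}{139^{2}} = \frac{\left(-491\right) \frac{1}{903 + 241081}}{19321} = - \frac{491}{241984} \cdot \frac{1}{19321} = \left(-491\right) \frac{1}{241984} \cdot \frac{1}{19321} = \left(- \frac{491}{241984}\right) \frac{1}{19321} = - \frac{491}{4675372864}$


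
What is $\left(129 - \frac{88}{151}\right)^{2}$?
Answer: $\frac{376010881}{22801} \approx 16491.0$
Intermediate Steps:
$\left(129 - \frac{88}{151}\right)^{2} = \left(\frac{19391}{151}\right)^{2} = \frac{376010881}{22801}$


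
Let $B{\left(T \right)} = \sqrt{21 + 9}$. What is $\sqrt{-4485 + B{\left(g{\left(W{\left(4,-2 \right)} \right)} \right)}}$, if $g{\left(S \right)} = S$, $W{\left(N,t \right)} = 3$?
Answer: $\sqrt{-4485 + \sqrt{30}} \approx 66.929 i$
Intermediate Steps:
$B{\left(T \right)} = \sqrt{30}$
$\sqrt{-4485 + B{\left(g{\left(W{\left(4,-2 \right)} \right)} \right)}} = \sqrt{-4485 + \sqrt{30}}$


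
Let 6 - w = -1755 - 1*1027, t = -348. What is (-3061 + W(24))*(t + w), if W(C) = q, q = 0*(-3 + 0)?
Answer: -7468840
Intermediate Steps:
w = 2788 (w = 6 - (-1755 - 1*1027) = 6 - (-1755 - 1027) = 6 - 1*(-2782) = 6 + 2782 = 2788)
q = 0 (q = 0*(-3) = 0)
W(C) = 0
(-3061 + W(24))*(t + w) = (-3061 + 0)*(-348 + 2788) = -3061*2440 = -7468840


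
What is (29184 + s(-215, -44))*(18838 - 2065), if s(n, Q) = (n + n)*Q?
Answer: 806848392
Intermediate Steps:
s(n, Q) = 2*Q*n (s(n, Q) = (2*n)*Q = 2*Q*n)
(29184 + s(-215, -44))*(18838 - 2065) = (29184 + 2*(-44)*(-215))*(18838 - 2065) = (29184 + 18920)*16773 = 48104*16773 = 806848392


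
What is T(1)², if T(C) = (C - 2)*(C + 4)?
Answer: 25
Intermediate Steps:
T(C) = (-2 + C)*(4 + C)
T(1)² = (-8 + 1² + 2*1)² = (-8 + 1 + 2)² = (-5)² = 25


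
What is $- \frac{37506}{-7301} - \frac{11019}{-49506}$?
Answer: $\frac{92248655}{17211586} \approx 5.3597$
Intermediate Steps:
$- \frac{37506}{-7301} - \frac{11019}{-49506} = \left(-37506\right) \left(- \frac{1}{7301}\right) - - \frac{3673}{16502} = \frac{5358}{1043} + \frac{3673}{16502} = \frac{92248655}{17211586}$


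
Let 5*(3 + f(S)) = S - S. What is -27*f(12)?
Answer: 81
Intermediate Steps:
f(S) = -3 (f(S) = -3 + (S - S)/5 = -3 + (⅕)*0 = -3 + 0 = -3)
-27*f(12) = -27*(-3) = 81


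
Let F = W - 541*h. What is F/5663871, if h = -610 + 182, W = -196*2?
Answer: 25684/629319 ≈ 0.040812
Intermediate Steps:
W = -392
h = -428
F = 231156 (F = -392 - 541*(-428) = -392 + 231548 = 231156)
F/5663871 = 231156/5663871 = 231156*(1/5663871) = 25684/629319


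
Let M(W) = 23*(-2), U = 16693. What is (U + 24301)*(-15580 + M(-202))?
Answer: -640572244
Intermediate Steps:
M(W) = -46
(U + 24301)*(-15580 + M(-202)) = (16693 + 24301)*(-15580 - 46) = 40994*(-15626) = -640572244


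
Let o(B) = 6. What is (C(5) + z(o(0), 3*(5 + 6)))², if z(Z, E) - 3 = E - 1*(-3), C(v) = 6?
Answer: 2025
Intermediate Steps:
z(Z, E) = 6 + E (z(Z, E) = 3 + (E - 1*(-3)) = 3 + (E + 3) = 3 + (3 + E) = 6 + E)
(C(5) + z(o(0), 3*(5 + 6)))² = (6 + (6 + 3*(5 + 6)))² = (6 + (6 + 3*11))² = (6 + (6 + 33))² = (6 + 39)² = 45² = 2025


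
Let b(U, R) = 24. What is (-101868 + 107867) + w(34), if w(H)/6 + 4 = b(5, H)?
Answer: 6119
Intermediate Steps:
w(H) = 120 (w(H) = -24 + 6*24 = -24 + 144 = 120)
(-101868 + 107867) + w(34) = (-101868 + 107867) + 120 = 5999 + 120 = 6119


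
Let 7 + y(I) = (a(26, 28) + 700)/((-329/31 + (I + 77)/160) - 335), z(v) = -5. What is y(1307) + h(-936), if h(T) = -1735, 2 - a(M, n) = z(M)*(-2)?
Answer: -364362454/208917 ≈ -1744.1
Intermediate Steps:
a(M, n) = -8 (a(M, n) = 2 - (-5)*(-2) = 2 - 1*10 = 2 - 10 = -8)
y(I) = -7 + 692/(-1711853/4960 + I/160) (y(I) = -7 + (-8 + 700)/((-329/31 + (I + 77)/160) - 335) = -7 + 692/((-329*1/31 + (77 + I)*(1/160)) - 335) = -7 + 692/((-329/31 + (77/160 + I/160)) - 335) = -7 + 692/((-50253/4960 + I/160) - 335) = -7 + 692/(-1711853/4960 + I/160))
y(1307) + h(-936) = (15415291 - 217*1307)/(-1711853 + 31*1307) - 1735 = (15415291 - 283619)/(-1711853 + 40517) - 1735 = 15131672/(-1671336) - 1735 = -1/1671336*15131672 - 1735 = -1891459/208917 - 1735 = -364362454/208917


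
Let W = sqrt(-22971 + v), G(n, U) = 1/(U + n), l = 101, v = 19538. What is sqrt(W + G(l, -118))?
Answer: sqrt(-17 + 289*I*sqrt(3433))/17 ≈ 5.4099 + 5.4153*I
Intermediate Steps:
W = I*sqrt(3433) (W = sqrt(-22971 + 19538) = sqrt(-3433) = I*sqrt(3433) ≈ 58.592*I)
sqrt(W + G(l, -118)) = sqrt(I*sqrt(3433) + 1/(-118 + 101)) = sqrt(I*sqrt(3433) + 1/(-17)) = sqrt(I*sqrt(3433) - 1/17) = sqrt(-1/17 + I*sqrt(3433))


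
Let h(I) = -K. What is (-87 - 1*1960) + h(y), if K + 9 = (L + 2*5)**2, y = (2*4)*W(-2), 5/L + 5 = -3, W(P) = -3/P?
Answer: -136057/64 ≈ -2125.9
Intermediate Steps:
L = -5/8 (L = 5/(-5 - 3) = 5/(-8) = 5*(-1/8) = -5/8 ≈ -0.62500)
y = 12 (y = (2*4)*(-3/(-2)) = 8*(-3*(-1/2)) = 8*(3/2) = 12)
K = 5049/64 (K = -9 + (-5/8 + 2*5)**2 = -9 + (-5/8 + 10)**2 = -9 + (75/8)**2 = -9 + 5625/64 = 5049/64 ≈ 78.891)
h(I) = -5049/64 (h(I) = -1*5049/64 = -5049/64)
(-87 - 1*1960) + h(y) = (-87 - 1*1960) - 5049/64 = (-87 - 1960) - 5049/64 = -2047 - 5049/64 = -136057/64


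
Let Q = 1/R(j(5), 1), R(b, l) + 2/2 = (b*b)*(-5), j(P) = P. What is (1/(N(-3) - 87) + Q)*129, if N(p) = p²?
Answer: -731/273 ≈ -2.6777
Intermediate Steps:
R(b, l) = -1 - 5*b² (R(b, l) = -1 + (b*b)*(-5) = -1 + b²*(-5) = -1 - 5*b²)
Q = -1/126 (Q = 1/(-1 - 5*5²) = 1/(-1 - 5*25) = 1/(-1 - 125) = 1/(-126) = -1/126 ≈ -0.0079365)
(1/(N(-3) - 87) + Q)*129 = (1/((-3)² - 87) - 1/126)*129 = (1/(9 - 87) - 1/126)*129 = (1/(-78) - 1/126)*129 = (-1/78 - 1/126)*129 = -17/819*129 = -731/273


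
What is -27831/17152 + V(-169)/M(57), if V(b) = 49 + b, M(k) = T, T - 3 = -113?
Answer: -100317/188672 ≈ -0.53170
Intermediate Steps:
T = -110 (T = 3 - 113 = -110)
M(k) = -110
-27831/17152 + V(-169)/M(57) = -27831/17152 + (49 - 169)/(-110) = -27831*1/17152 - 120*(-1/110) = -27831/17152 + 12/11 = -100317/188672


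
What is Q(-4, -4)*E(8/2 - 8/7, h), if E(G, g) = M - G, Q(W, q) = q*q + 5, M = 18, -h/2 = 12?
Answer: 318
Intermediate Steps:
h = -24 (h = -2*12 = -24)
Q(W, q) = 5 + q**2 (Q(W, q) = q**2 + 5 = 5 + q**2)
E(G, g) = 18 - G
Q(-4, -4)*E(8/2 - 8/7, h) = (5 + (-4)**2)*(18 - (8/2 - 8/7)) = (5 + 16)*(18 - (8*(1/2) - 8*1/7)) = 21*(18 - (4 - 8/7)) = 21*(18 - 1*20/7) = 21*(18 - 20/7) = 21*(106/7) = 318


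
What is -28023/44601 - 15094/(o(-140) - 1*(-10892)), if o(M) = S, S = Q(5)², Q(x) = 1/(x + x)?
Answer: -32614476341/16193151267 ≈ -2.0141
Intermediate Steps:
Q(x) = 1/(2*x)
S = 1/100 (S = ((½)/5)² = ((½)*(⅕))² = (⅒)² = 1/100 ≈ 0.010000)
o(M) = 1/100
-28023/44601 - 15094/(o(-140) - 1*(-10892)) = -28023/44601 - 15094/(1/100 - 1*(-10892)) = -28023*1/44601 - 15094/(1/100 + 10892) = -9341/14867 - 15094/1089201/100 = -9341/14867 - 15094*100/1089201 = -9341/14867 - 1509400/1089201 = -32614476341/16193151267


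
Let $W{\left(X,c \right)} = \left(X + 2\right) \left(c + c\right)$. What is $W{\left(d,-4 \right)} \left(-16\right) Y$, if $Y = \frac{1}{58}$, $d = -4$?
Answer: $- \frac{128}{29} \approx -4.4138$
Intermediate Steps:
$W{\left(X,c \right)} = 2 c \left(2 + X\right)$ ($W{\left(X,c \right)} = \left(2 + X\right) 2 c = 2 c \left(2 + X\right)$)
$Y = \frac{1}{58} \approx 0.017241$
$W{\left(d,-4 \right)} \left(-16\right) Y = 2 \left(-4\right) \left(2 - 4\right) \left(-16\right) \frac{1}{58} = 2 \left(-4\right) \left(-2\right) \left(-16\right) \frac{1}{58} = 16 \left(-16\right) \frac{1}{58} = \left(-256\right) \frac{1}{58} = - \frac{128}{29}$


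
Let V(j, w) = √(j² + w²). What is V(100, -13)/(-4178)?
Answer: -√10169/4178 ≈ -0.024136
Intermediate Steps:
V(100, -13)/(-4178) = √(100² + (-13)²)/(-4178) = √(10000 + 169)*(-1/4178) = √10169*(-1/4178) = -√10169/4178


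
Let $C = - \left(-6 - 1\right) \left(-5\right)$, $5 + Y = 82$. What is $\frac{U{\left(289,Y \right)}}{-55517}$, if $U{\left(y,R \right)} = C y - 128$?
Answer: $\frac{10243}{55517} \approx 0.1845$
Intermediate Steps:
$Y = 77$ ($Y = -5 + 82 = 77$)
$C = -35$ ($C = - \left(-7\right) \left(-5\right) = \left(-1\right) 35 = -35$)
$U{\left(y,R \right)} = -128 - 35 y$ ($U{\left(y,R \right)} = - 35 y - 128 = -128 - 35 y$)
$\frac{U{\left(289,Y \right)}}{-55517} = \frac{-128 - 10115}{-55517} = \left(-128 - 10115\right) \left(- \frac{1}{55517}\right) = \left(-10243\right) \left(- \frac{1}{55517}\right) = \frac{10243}{55517}$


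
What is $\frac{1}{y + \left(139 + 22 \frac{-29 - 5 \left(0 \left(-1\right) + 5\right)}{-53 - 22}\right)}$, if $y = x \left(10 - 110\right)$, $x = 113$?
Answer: $- \frac{25}{278629} \approx -8.9725 \cdot 10^{-5}$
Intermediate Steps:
$y = -11300$ ($y = 113 \left(10 - 110\right) = 113 \left(-100\right) = -11300$)
$\frac{1}{y + \left(139 + 22 \frac{-29 - 5 \left(0 \left(-1\right) + 5\right)}{-53 - 22}\right)} = \frac{1}{-11300 + \left(139 + 22 \frac{-29 - 5 \left(0 \left(-1\right) + 5\right)}{-53 - 22}\right)} = \frac{1}{-11300 + \left(139 + 22 \frac{-29 - 5 \left(0 + 5\right)}{-75}\right)} = \frac{1}{-11300 + \left(139 + 22 \left(-29 - 25\right) \left(- \frac{1}{75}\right)\right)} = \frac{1}{-11300 + \left(139 + 22 \left(\left(-54\right) \left(- \frac{1}{75}\right)\right)\right)} = \frac{1}{-11300 + \left(139 + 22 \cdot \frac{18}{25}\right)} = \frac{1}{-11300 + \left(139 + \frac{396}{25}\right)} = \frac{1}{-11300 + \frac{3871}{25}} = \frac{1}{- \frac{278629}{25}} = - \frac{25}{278629}$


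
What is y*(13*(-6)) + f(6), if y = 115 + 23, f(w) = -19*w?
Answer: -10878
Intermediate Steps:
y = 138
y*(13*(-6)) + f(6) = 138*(13*(-6)) - 19*6 = 138*(-78) - 114 = -10764 - 114 = -10878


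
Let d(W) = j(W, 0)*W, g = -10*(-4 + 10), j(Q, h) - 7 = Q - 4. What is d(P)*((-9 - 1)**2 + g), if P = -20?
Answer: 13600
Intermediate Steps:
j(Q, h) = 3 + Q (j(Q, h) = 7 + (Q - 4) = 7 + (-4 + Q) = 3 + Q)
g = -60 (g = -10*6 = -60)
d(W) = W*(3 + W) (d(W) = (3 + W)*W = W*(3 + W))
d(P)*((-9 - 1)**2 + g) = (-20*(3 - 20))*((-9 - 1)**2 - 60) = (-20*(-17))*((-10)**2 - 60) = 340*(100 - 60) = 340*40 = 13600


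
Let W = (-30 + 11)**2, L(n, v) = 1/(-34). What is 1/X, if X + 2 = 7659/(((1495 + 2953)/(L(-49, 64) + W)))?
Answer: 151232/93696443 ≈ 0.0016141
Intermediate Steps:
L(n, v) = -1/34
W = 361 (W = (-19)**2 = 361)
X = 93696443/151232 (X = -2 + 7659/(((1495 + 2953)/(-1/34 + 361))) = -2 + 7659/((4448/(12273/34))) = -2 + 7659/((4448*(34/12273))) = -2 + 7659/(151232/12273) = -2 + 7659*(12273/151232) = -2 + 93998907/151232 = 93696443/151232 ≈ 619.55)
1/X = 1/(93696443/151232) = 151232/93696443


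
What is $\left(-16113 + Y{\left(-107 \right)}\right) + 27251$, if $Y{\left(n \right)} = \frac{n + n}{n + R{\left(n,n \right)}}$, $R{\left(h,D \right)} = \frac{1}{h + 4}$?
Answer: $\frac{61392539}{5511} \approx 11140.0$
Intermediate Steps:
$R{\left(h,D \right)} = \frac{1}{4 + h}$
$Y{\left(n \right)} = \frac{2 n}{n + \frac{1}{4 + n}}$ ($Y{\left(n \right)} = \frac{n + n}{n + \frac{1}{4 + n}} = \frac{2 n}{n + \frac{1}{4 + n}}$)
$\left(-16113 + Y{\left(-107 \right)}\right) + 27251 = \left(-16113 + 2 \left(-107\right) \frac{1}{1 - 107 \left(4 - 107\right)} \left(4 - 107\right)\right) + 27251 = \left(-16113 + 2 \left(-107\right) \frac{1}{1 - -11021} \left(-103\right)\right) + 27251 = \left(-16113 + 2 \left(-107\right) \frac{1}{1 + 11021} \left(-103\right)\right) + 27251 = \left(-16113 + 2 \left(-107\right) \frac{1}{11022} \left(-103\right)\right) + 27251 = \left(-16113 + \frac{11021}{5511}\right) + 27251 = - \frac{88787722}{5511} + 27251 = \frac{61392539}{5511}$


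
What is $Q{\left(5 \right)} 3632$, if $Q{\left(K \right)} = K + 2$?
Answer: $25424$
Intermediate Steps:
$Q{\left(K \right)} = 2 + K$
$Q{\left(5 \right)} 3632 = \left(2 + 5\right) 3632 = 7 \cdot 3632 = 25424$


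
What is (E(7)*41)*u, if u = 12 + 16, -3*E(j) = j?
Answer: -8036/3 ≈ -2678.7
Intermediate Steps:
E(j) = -j/3
u = 28
(E(7)*41)*u = (-⅓*7*41)*28 = -7/3*41*28 = -287/3*28 = -8036/3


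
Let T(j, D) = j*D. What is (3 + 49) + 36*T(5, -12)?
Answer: -2108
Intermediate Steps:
T(j, D) = D*j
(3 + 49) + 36*T(5, -12) = (3 + 49) + 36*(-12*5) = 52 + 36*(-60) = 52 - 2160 = -2108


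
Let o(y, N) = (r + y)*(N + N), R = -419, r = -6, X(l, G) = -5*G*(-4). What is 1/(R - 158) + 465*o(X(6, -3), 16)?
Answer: -566660161/577 ≈ -9.8208e+5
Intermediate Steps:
X(l, G) = 20*G
o(y, N) = 2*N*(-6 + y) (o(y, N) = (-6 + y)*(N + N) = (-6 + y)*(2*N) = 2*N*(-6 + y))
1/(R - 158) + 465*o(X(6, -3), 16) = 1/(-419 - 158) + 465*(2*16*(-6 + 20*(-3))) = 1/(-577) + 465*(2*16*(-6 - 60)) = -1/577 + 465*(2*16*(-66)) = -1/577 + 465*(-2112) = -1/577 - 982080 = -566660161/577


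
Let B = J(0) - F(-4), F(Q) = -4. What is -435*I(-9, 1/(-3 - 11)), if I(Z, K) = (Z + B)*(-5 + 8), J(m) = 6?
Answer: -1305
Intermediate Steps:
B = 10 (B = 6 - 1*(-4) = 6 + 4 = 10)
I(Z, K) = 30 + 3*Z (I(Z, K) = (Z + 10)*(-5 + 8) = (10 + Z)*3 = 30 + 3*Z)
-435*I(-9, 1/(-3 - 11)) = -435*(30 + 3*(-9)) = -435*(30 - 27) = -435*3 = -1305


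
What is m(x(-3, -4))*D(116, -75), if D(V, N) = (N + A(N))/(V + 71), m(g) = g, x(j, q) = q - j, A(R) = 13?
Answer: 62/187 ≈ 0.33155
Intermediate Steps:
D(V, N) = (13 + N)/(71 + V) (D(V, N) = (N + 13)/(V + 71) = (13 + N)/(71 + V))
m(x(-3, -4))*D(116, -75) = (-4 - 1*(-3))*((13 - 75)/(71 + 116)) = (-4 + 3)*(-62/187) = -(-62)/187 = -1*(-62/187) = 62/187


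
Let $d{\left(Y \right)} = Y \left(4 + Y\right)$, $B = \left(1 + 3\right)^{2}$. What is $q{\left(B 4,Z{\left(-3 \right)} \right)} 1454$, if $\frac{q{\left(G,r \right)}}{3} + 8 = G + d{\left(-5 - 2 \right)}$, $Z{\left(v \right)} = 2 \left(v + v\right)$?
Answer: $335874$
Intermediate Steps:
$B = 16$ ($B = 4^{2} = 16$)
$Z{\left(v \right)} = 4 v$ ($Z{\left(v \right)} = 2 \cdot 2 v = 4 v$)
$q{\left(G,r \right)} = 39 + 3 G$ ($q{\left(G,r \right)} = -24 + 3 \left(G + \left(-5 - 2\right) \left(4 - 7\right)\right) = -24 + 3 \left(G - 7 \left(4 - 7\right)\right) = -24 + 3 \left(G - -21\right) = -24 + 3 \left(G + 21\right) = -24 + 3 \left(21 + G\right) = -24 + \left(63 + 3 G\right) = 39 + 3 G$)
$q{\left(B 4,Z{\left(-3 \right)} \right)} 1454 = \left(39 + 3 \cdot 16 \cdot 4\right) 1454 = \left(39 + 3 \cdot 64\right) 1454 = \left(39 + 192\right) 1454 = 231 \cdot 1454 = 335874$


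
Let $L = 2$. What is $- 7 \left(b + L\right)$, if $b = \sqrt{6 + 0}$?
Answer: $-14 - 7 \sqrt{6} \approx -31.146$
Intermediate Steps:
$b = \sqrt{6} \approx 2.4495$
$- 7 \left(b + L\right) = - 7 \left(\sqrt{6} + 2\right) = - 7 \left(2 + \sqrt{6}\right) = -14 - 7 \sqrt{6}$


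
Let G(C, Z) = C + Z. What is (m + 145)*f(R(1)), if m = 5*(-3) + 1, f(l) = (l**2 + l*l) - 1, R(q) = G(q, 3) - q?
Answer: 2227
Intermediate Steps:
R(q) = 3 (R(q) = (q + 3) - q = (3 + q) - q = 3)
f(l) = -1 + 2*l**2 (f(l) = (l**2 + l**2) - 1 = 2*l**2 - 1 = -1 + 2*l**2)
m = -14 (m = -15 + 1 = -14)
(m + 145)*f(R(1)) = (-14 + 145)*(-1 + 2*3**2) = 131*(-1 + 2*9) = 131*(-1 + 18) = 131*17 = 2227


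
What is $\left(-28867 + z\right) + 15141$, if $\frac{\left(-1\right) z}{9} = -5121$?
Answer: $32363$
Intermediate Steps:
$z = 46089$ ($z = \left(-9\right) \left(-5121\right) = 46089$)
$\left(-28867 + z\right) + 15141 = \left(-28867 + 46089\right) + 15141 = 17222 + 15141 = 32363$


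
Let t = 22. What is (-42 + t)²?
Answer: 400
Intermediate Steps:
(-42 + t)² = (-42 + 22)² = (-20)² = 400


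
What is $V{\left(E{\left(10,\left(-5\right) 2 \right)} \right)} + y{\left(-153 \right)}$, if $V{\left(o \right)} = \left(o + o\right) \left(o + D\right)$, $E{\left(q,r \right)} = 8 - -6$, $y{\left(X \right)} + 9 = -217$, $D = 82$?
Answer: $2462$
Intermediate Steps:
$y{\left(X \right)} = -226$ ($y{\left(X \right)} = -9 - 217 = -226$)
$E{\left(q,r \right)} = 14$ ($E{\left(q,r \right)} = 8 + 6 = 14$)
$V{\left(o \right)} = 2 o \left(82 + o\right)$ ($V{\left(o \right)} = \left(o + o\right) \left(o + 82\right) = 2 o \left(82 + o\right)$)
$V{\left(E{\left(10,\left(-5\right) 2 \right)} \right)} + y{\left(-153 \right)} = 2 \cdot 14 \left(82 + 14\right) - 226 = 2 \cdot 14 \cdot 96 - 226 = 2688 - 226 = 2462$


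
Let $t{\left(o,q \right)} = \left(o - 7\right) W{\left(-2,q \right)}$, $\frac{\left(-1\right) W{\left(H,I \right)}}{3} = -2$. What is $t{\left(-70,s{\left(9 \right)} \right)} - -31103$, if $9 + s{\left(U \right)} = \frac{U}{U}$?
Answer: $30641$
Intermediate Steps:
$W{\left(H,I \right)} = 6$ ($W{\left(H,I \right)} = \left(-3\right) \left(-2\right) = 6$)
$s{\left(U \right)} = -8$ ($s{\left(U \right)} = -9 + \frac{U}{U} = -9 + 1 = -8$)
$t{\left(o,q \right)} = -42 + 6 o$ ($t{\left(o,q \right)} = \left(o - 7\right) 6 = \left(-7 + o\right) 6 = -42 + 6 o$)
$t{\left(-70,s{\left(9 \right)} \right)} - -31103 = \left(-42 + 6 \left(-70\right)\right) - -31103 = \left(-42 - 420\right) + 31103 = -462 + 31103 = 30641$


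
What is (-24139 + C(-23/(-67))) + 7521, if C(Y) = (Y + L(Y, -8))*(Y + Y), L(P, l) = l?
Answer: -74621800/4489 ≈ -16623.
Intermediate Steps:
C(Y) = 2*Y*(-8 + Y) (C(Y) = (Y - 8)*(Y + Y) = (-8 + Y)*(2*Y) = 2*Y*(-8 + Y))
(-24139 + C(-23/(-67))) + 7521 = (-24139 + 2*(-23/(-67))*(-8 - 23/(-67))) + 7521 = (-24139 + 2*(-23*(-1/67))*(-8 - 23*(-1/67))) + 7521 = (-24139 + 2*(23/67)*(-8 + 23/67)) + 7521 = (-24139 + 2*(23/67)*(-513/67)) + 7521 = (-24139 - 23598/4489) + 7521 = -108383569/4489 + 7521 = -74621800/4489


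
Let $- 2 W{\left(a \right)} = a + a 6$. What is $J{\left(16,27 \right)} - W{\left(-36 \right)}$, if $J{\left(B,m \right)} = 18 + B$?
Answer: $-92$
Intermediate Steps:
$W{\left(a \right)} = - \frac{7 a}{2}$ ($W{\left(a \right)} = - \frac{a + a 6}{2} = - \frac{a + 6 a}{2} = - \frac{7 a}{2}$)
$J{\left(16,27 \right)} - W{\left(-36 \right)} = \left(18 + 16\right) - \left(- \frac{7}{2}\right) \left(-36\right) = 34 - 126 = -92$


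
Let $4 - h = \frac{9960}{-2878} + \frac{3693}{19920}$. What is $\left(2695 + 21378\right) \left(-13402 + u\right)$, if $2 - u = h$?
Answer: $- \frac{3083895247657063}{9554960} \approx -3.2275 \cdot 10^{8}$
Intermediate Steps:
$h = \frac{69515631}{9554960}$ ($h = 4 - \left(\frac{9960}{-2878} + \frac{3693}{19920}\right) = 4 - \left(9960 \left(- \frac{1}{2878}\right) + 3693 \cdot \frac{1}{19920}\right) = 4 - \left(- \frac{4980}{1439} + \frac{1231}{6640}\right) = 4 - - \frac{31295791}{9554960} = 4 + \frac{31295791}{9554960} = \frac{69515631}{9554960} \approx 7.2753$)
$u = - \frac{50405711}{9554960}$ ($u = 2 - \frac{69515631}{9554960} = - \frac{50405711}{9554960} \approx -5.2753$)
$\left(2695 + 21378\right) \left(-13402 + u\right) = \left(2695 + 21378\right) \left(-13402 - \frac{50405711}{9554960}\right) = 24073 \left(- \frac{128105979631}{9554960}\right) = - \frac{3083895247657063}{9554960}$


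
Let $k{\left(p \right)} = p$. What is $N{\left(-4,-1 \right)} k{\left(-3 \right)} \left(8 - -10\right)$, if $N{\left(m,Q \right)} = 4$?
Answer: $-216$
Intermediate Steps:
$N{\left(-4,-1 \right)} k{\left(-3 \right)} \left(8 - -10\right) = 4 \left(-3\right) \left(8 - -10\right) = - 12 \left(8 + 10\right) = \left(-12\right) 18 = -216$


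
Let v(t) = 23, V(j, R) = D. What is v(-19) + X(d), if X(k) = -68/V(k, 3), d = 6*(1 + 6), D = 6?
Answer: 35/3 ≈ 11.667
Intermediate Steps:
V(j, R) = 6
d = 42 (d = 6*7 = 42)
X(k) = -34/3 (X(k) = -68/6 = -68*⅙ = -34/3)
v(-19) + X(d) = 23 - 34/3 = 35/3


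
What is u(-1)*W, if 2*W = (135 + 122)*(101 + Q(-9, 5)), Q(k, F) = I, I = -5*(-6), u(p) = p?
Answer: -33667/2 ≈ -16834.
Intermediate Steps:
I = 30
Q(k, F) = 30
W = 33667/2 (W = ((135 + 122)*(101 + 30))/2 = (257*131)/2 = (½)*33667 = 33667/2 ≈ 16834.)
u(-1)*W = -1*33667/2 = -33667/2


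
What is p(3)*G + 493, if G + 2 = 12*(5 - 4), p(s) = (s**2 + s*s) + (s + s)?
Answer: 733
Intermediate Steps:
p(s) = 2*s + 2*s**2 (p(s) = (s**2 + s**2) + 2*s = 2*s**2 + 2*s = 2*s + 2*s**2)
G = 10 (G = -2 + 12*(5 - 4) = -2 + 12*1 = -2 + 12 = 10)
p(3)*G + 493 = (2*3*(1 + 3))*10 + 493 = (2*3*4)*10 + 493 = 24*10 + 493 = 240 + 493 = 733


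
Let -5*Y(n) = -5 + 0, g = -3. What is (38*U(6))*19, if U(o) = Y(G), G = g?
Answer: 722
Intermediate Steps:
G = -3
Y(n) = 1 (Y(n) = -(-5 + 0)/5 = -1/5*(-5) = 1)
U(o) = 1
(38*U(6))*19 = (38*1)*19 = 38*19 = 722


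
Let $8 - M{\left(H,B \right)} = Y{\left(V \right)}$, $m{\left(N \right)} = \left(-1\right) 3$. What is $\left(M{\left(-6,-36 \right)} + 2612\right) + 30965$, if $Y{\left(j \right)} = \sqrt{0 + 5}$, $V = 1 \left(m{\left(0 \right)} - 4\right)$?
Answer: $33585 - \sqrt{5} \approx 33583.0$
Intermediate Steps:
$m{\left(N \right)} = -3$
$V = -7$ ($V = 1 \left(-3 - 4\right) = 1 \left(-7\right) = -7$)
$Y{\left(j \right)} = \sqrt{5}$
$M{\left(H,B \right)} = 8 - \sqrt{5}$
$\left(M{\left(-6,-36 \right)} + 2612\right) + 30965 = \left(\left(8 - \sqrt{5}\right) + 2612\right) + 30965 = \left(2620 - \sqrt{5}\right) + 30965 = 33585 - \sqrt{5}$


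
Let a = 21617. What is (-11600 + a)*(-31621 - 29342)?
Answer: -610666371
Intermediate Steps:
(-11600 + a)*(-31621 - 29342) = (-11600 + 21617)*(-31621 - 29342) = 10017*(-60963) = -610666371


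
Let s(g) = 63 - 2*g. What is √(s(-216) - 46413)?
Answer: 3*I*√5102 ≈ 214.28*I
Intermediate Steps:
s(g) = 63 - 2*g
√(s(-216) - 46413) = √((63 - 2*(-216)) - 46413) = √((63 + 432) - 46413) = √(495 - 46413) = √(-45918) = 3*I*√5102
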